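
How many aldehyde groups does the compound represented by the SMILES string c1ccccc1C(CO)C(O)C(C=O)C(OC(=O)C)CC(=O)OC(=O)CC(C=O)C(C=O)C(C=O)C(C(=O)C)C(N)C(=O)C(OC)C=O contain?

C6H5– phenyl ring → arene.
pendant –CH2OH on an sp³ backbone C → alcohol.
–OH on an sp³ carbon → alcohol (secondary).
pendant –CHO: carbonyl C bonded to C and H → aldehyde.
pendant –OC(=O)CH3: an acyloxy group → ester.
two acyl groups sharing one oxygen, –C(=O)–O–C(=O)– → anhydride.
pendant –CHO: carbonyl C bonded to C and H → aldehyde.
pendant –CHO: carbonyl C bonded to C and H → aldehyde.
pendant –CHO: carbonyl C bonded to C and H → aldehyde.
pendant –COCH3: carbonyl C bonded to two carbons → ketone.
–NH2 on an sp³ carbon with no adjacent C=O → amine.
–C(=O)– with carbon on both sides → ketone.
pendant –OCH3: C–O–C with sp³ C, no adjacent C=O → ether.
terminal –CHO: carbonyl C bonded to H and C → aldehyde.
Aldehyde appears at: CH(CHO), CH(CHO), CH(CHO), CH(CHO), CHO → 5.

5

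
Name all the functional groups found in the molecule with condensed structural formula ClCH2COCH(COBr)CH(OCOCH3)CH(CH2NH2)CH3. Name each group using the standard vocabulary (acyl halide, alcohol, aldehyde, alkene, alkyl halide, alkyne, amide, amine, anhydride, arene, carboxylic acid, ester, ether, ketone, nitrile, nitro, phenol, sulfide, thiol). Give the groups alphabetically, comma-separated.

acyl halide, alkyl halide, amine, ester, ketone

halogen on an sp³ carbon → alkyl halide.
–C(=O)– with carbon on both sides → ketone.
pendant –C(=O)X: carbonyl C bonded to C and halogen → acyl halide.
pendant –OC(=O)CH3: an acyloxy group → ester.
pendant –CH2NH2: N on sp³ C, no adjacent C=O → amine.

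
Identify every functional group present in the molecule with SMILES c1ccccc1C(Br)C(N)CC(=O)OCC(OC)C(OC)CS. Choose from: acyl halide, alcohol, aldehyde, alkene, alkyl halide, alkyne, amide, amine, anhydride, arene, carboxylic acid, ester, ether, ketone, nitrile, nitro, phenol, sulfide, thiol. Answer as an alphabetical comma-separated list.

alkyl halide, amine, arene, ester, ether, thiol

Taking each segment in turn:
  C6H5: C6H5– phenyl ring → arene.
  CH(Br): halogen on an sp³ carbon → alkyl halide.
  CH(NH2): –NH2 on an sp³ carbon with no adjacent C=O → amine.
  CH2COOCH2: –C(=O)–O–C with C on the carbonyl side → ester.
  CH(OCH3): pendant –OCH3: C–O–C with sp³ C, no adjacent C=O → ether.
  CH(OCH3): pendant –OCH3: C–O–C with sp³ C, no adjacent C=O → ether.
  CH2SH: –SH on an sp³ carbon → thiol.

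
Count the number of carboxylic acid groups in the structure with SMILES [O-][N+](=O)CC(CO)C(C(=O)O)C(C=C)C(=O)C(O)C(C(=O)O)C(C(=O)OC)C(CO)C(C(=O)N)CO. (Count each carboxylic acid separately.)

–NO2 on carbon → nitro group.
pendant –CH2OH on an sp³ backbone C → alcohol.
pendant –COOH: carbonyl C bonded to C and –OH → carboxylic acid.
pendant –CH=CH2: C=C double bond → alkene.
–C(=O)– with carbon on both sides → ketone.
–OH on an sp³ carbon → alcohol (secondary).
pendant –COOH: carbonyl C bonded to C and –OH → carboxylic acid.
pendant –COOCH3: carbonyl C bonded to C and –OCH3 → ester.
pendant –CH2OH on an sp³ backbone C → alcohol.
pendant –CONH2: carbonyl C bonded to C and N → amide.
–OH on an sp³ carbon → alcohol.
Carboxylic acid appears at: CH(COOH), CH(COOH) → 2.

2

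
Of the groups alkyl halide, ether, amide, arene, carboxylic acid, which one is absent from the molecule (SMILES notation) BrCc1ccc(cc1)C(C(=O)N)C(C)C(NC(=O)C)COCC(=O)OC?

carboxylic acid

arene: present (C6H4 — para-disubstituted benzene ring → arene).
ether: present (CH2OCH2 — C–O–C with sp³ carbons on both sides and no adjacent C=O → ether).
amide: present (CH(CONH2) — pendant –CONH2: carbonyl C bonded to C and N → amide).
alkyl halide: present (BrCH2 — halogen on an sp³ carbon → alkyl halide).
carboxylic acid: absent. In COOCH3, the acyl oxygen is bonded to carbon (–O–C), not to H, so this is an ester. In each of CH(CONH2) and CH(NHCOCH3), the carbonyl is bonded to nitrogen, not to –OH; that is an amide.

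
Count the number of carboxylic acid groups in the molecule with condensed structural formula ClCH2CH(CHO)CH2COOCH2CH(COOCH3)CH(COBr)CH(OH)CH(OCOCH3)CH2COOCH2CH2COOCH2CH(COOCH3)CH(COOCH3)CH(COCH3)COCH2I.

Working along the chain:
  ClCH2: halogen on an sp³ carbon → alkyl halide.
  CH(CHO): pendant –CHO: carbonyl C bonded to C and H → aldehyde.
  CH2COOCH2: –C(=O)–O–C with C on the carbonyl side → ester.
  CH(COOCH3): pendant –COOCH3: carbonyl C bonded to C and –OCH3 → ester.
  CH(COBr): pendant –C(=O)X: carbonyl C bonded to C and halogen → acyl halide.
  CH(OH): –OH on an sp³ carbon → alcohol (secondary).
  CH(OCOCH3): pendant –OC(=O)CH3: an acyloxy group → ester.
  CH2COOCH2: –C(=O)–O–C with C on the carbonyl side → ester.
  CH2COOCH2: –C(=O)–O–C with C on the carbonyl side → ester.
  CH(COOCH3): pendant –COOCH3: carbonyl C bonded to C and –OCH3 → ester.
  CH(COOCH3): pendant –COOCH3: carbonyl C bonded to C and –OCH3 → ester.
  CH(COCH3): pendant –COCH3: carbonyl C bonded to two carbons → ketone.
  CO: –C(=O)– with carbon on both sides → ketone.
  CH2I: halogen on an sp³ carbon → alkyl halide.
No segment is a carboxylic acid: CH(CHO) is aldehyde, not carboxylic acid; CH2COOCH2 is ester, not carboxylic acid; CH(COOCH3) is ester, not carboxylic acid. → 0.

0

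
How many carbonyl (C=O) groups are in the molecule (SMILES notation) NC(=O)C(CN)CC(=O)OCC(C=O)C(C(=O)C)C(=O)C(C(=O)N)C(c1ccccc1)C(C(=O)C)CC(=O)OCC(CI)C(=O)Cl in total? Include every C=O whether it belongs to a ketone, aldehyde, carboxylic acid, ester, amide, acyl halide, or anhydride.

9

H2NCO: amide, 1 C=O (running total 1).
CH2COOCH2: ester, 1 C=O (running total 2).
CH(CHO): aldehyde, 1 C=O (running total 3).
CH(COCH3): ketone, 1 C=O (running total 4).
CO: ketone, 1 C=O (running total 5).
CH(CONH2): amide, 1 C=O (running total 6).
CH(COCH3): ketone, 1 C=O (running total 7).
CH2COOCH2: ester, 1 C=O (running total 8).
COCl: acyl halide, 1 C=O (running total 9).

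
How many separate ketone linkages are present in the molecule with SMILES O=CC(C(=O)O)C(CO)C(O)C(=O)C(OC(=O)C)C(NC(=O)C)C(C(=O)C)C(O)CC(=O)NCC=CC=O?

Reading the structure from left to right:
  OHC: terminal –CHO: carbonyl C bonded to H and C → aldehyde.
  CH(COOH): pendant –COOH: carbonyl C bonded to C and –OH → carboxylic acid.
  CH(CH2OH): pendant –CH2OH on an sp³ backbone C → alcohol.
  CH(OH): –OH on an sp³ carbon → alcohol (secondary).
  CO: –C(=O)– with carbon on both sides → ketone.
  CH(OCOCH3): pendant –OC(=O)CH3: an acyloxy group → ester.
  CH(NHCOCH3): pendant –NHC(=O)CH3: N bonded to a carbonyl → amide (not amine).
  CH(COCH3): pendant –COCH3: carbonyl C bonded to two carbons → ketone.
  CH(OH): –OH on an sp³ carbon → alcohol (secondary).
  CH2CONHCH2: –C(=O)–N– linkage → amide (the N is not an amine).
  CH=CH: C=C double bond → alkene.
  CHO: terminal –CHO: carbonyl C bonded to H and C → aldehyde.
Ketone appears at: CO, CH(COCH3) → 2.

2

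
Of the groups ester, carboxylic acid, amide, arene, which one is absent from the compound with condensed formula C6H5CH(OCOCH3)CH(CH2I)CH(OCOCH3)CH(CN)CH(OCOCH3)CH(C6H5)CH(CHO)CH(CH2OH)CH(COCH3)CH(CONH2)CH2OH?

carboxylic acid

arene: present (C6H5 — C6H5– phenyl ring → arene).
ester: present (CH(OCOCH3) — pendant –OC(=O)CH3: an acyloxy group → ester).
amide: present (CH(CONH2) — pendant –CONH2: carbonyl C bonded to C and N → amide).
carboxylic acid: absent. In CH(OCOCH3), the acyl oxygen is bonded to carbon (–O–C), not to H, so this is an ester. In CH(CONH2), the carbonyl is bonded to nitrogen, not to –OH; that is an amide.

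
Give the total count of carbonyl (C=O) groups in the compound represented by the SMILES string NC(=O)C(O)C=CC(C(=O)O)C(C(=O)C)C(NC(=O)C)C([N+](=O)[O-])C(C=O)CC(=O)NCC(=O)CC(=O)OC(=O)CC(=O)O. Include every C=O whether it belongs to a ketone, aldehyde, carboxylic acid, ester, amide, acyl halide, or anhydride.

H2NCO: amide, 1 C=O (running total 1).
CH(COOH): carboxylic acid, 1 C=O (running total 2).
CH(COCH3): ketone, 1 C=O (running total 3).
CH(NHCOCH3): amide, 1 C=O (running total 4).
CH(CHO): aldehyde, 1 C=O (running total 5).
CH2CONHCH2: amide, 1 C=O (running total 6).
CO: ketone, 1 C=O (running total 7).
CH2CO-O-COCH2: anhydride, 2 C=O (running total 9).
COOH: carboxylic acid, 1 C=O (running total 10).

10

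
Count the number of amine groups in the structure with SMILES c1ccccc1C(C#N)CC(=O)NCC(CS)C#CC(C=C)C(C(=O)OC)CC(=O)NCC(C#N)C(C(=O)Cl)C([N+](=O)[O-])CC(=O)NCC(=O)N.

Working along the chain:
  C6H5: C6H5– phenyl ring → arene.
  CH(CN): pendant –C≡N: nitrile.
  CH2CONHCH2: –C(=O)–N– linkage → amide (the N is not an amine).
  CH(CH2SH): pendant –CH2SH → thiol.
  C≡C: C≡C triple bond → alkyne.
  CH(CH=CH2): pendant –CH=CH2: C=C double bond → alkene.
  CH(COOCH3): pendant –COOCH3: carbonyl C bonded to C and –OCH3 → ester.
  CH2CONHCH2: –C(=O)–N– linkage → amide (the N is not an amine).
  CH(CN): pendant –C≡N: nitrile.
  CH(COCl): pendant –C(=O)X: carbonyl C bonded to C and halogen → acyl halide.
  CH(NO2): –NO2 on an sp³ carbon → nitro (the N=O is not a carbonyl).
  CH2CONHCH2: –C(=O)–N– linkage → amide (the N is not an amine).
  CONH2: –C(=O)NH2: carbonyl C bonded to C and to N → amide (the N is not a separate amine).
No segment is a amine: CH(CN) is nitrile, not amine; CH2CONHCH2 is amide, not amine; CH2CONHCH2 is amide, not amine. → 0.

0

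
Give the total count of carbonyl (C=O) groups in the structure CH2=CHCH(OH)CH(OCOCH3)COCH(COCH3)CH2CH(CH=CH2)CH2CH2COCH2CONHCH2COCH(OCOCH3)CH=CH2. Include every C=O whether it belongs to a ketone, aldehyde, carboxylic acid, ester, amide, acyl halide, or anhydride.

CH(OCOCH3): ester, 1 C=O (running total 1).
CO: ketone, 1 C=O (running total 2).
CH(COCH3): ketone, 1 C=O (running total 3).
CO: ketone, 1 C=O (running total 4).
CH2CONHCH2: amide, 1 C=O (running total 5).
CO: ketone, 1 C=O (running total 6).
CH(OCOCH3): ester, 1 C=O (running total 7).

7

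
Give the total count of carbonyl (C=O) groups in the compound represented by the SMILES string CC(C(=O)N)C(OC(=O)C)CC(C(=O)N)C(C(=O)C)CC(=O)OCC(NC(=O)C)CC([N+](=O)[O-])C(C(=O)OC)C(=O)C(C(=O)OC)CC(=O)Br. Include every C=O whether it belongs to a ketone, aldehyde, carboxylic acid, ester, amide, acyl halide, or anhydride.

CH(CONH2): amide, 1 C=O (running total 1).
CH(OCOCH3): ester, 1 C=O (running total 2).
CH(CONH2): amide, 1 C=O (running total 3).
CH(COCH3): ketone, 1 C=O (running total 4).
CH2COOCH2: ester, 1 C=O (running total 5).
CH(NHCOCH3): amide, 1 C=O (running total 6).
CH(COOCH3): ester, 1 C=O (running total 7).
CO: ketone, 1 C=O (running total 8).
CH(COOCH3): ester, 1 C=O (running total 9).
COBr: acyl halide, 1 C=O (running total 10).

10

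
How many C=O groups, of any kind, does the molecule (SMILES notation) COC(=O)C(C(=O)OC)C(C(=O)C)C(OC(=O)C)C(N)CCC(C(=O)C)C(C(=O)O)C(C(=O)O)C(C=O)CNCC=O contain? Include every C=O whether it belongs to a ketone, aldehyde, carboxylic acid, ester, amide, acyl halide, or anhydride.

CH3OOC: ester, 1 C=O (running total 1).
CH(COOCH3): ester, 1 C=O (running total 2).
CH(COCH3): ketone, 1 C=O (running total 3).
CH(OCOCH3): ester, 1 C=O (running total 4).
CH(COCH3): ketone, 1 C=O (running total 5).
CH(COOH): carboxylic acid, 1 C=O (running total 6).
CH(COOH): carboxylic acid, 1 C=O (running total 7).
CH(CHO): aldehyde, 1 C=O (running total 8).
CHO: aldehyde, 1 C=O (running total 9).

9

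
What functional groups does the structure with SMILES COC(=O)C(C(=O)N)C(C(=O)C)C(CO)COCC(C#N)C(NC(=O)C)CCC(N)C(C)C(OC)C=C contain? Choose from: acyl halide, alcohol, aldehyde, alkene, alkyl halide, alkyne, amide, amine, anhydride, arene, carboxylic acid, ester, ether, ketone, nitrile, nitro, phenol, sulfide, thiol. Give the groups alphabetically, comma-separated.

CH3O–C(=O)–: carbonyl C bonded to C and to –OCH3 → ester (not ketone + ether).
pendant –CONH2: carbonyl C bonded to C and N → amide.
pendant –COCH3: carbonyl C bonded to two carbons → ketone.
pendant –CH2OH on an sp³ backbone C → alcohol.
C–O–C with sp³ carbons on both sides and no adjacent C=O → ether.
pendant –C≡N: nitrile.
pendant –NHC(=O)CH3: N bonded to a carbonyl → amide (not amine).
–NH2 on an sp³ carbon with no adjacent C=O → amine.
pendant –OCH3: C–O–C with sp³ C, no adjacent C=O → ether.
C=C double bond → alkene.

alcohol, alkene, amide, amine, ester, ether, ketone, nitrile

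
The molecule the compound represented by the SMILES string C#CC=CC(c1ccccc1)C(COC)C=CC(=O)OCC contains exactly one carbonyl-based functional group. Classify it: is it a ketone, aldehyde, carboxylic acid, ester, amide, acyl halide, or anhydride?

ester

The carbonyl is in the COOCH2CH3 segment: –C(=O)OCH2CH3: carbonyl C bonded to C and to –OEt → ester.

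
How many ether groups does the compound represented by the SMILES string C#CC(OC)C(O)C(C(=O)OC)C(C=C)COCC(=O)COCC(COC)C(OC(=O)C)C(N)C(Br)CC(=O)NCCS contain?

4

Taking each segment in turn:
  HC≡C: C≡C triple bond → alkyne.
  CH(OCH3): pendant –OCH3: C–O–C with sp³ C, no adjacent C=O → ether.
  CH(OH): –OH on an sp³ carbon → alcohol (secondary).
  CH(COOCH3): pendant –COOCH3: carbonyl C bonded to C and –OCH3 → ester.
  CH(CH=CH2): pendant –CH=CH2: C=C double bond → alkene.
  CH2OCH2: C–O–C with sp³ carbons on both sides and no adjacent C=O → ether.
  CO: –C(=O)– with carbon on both sides → ketone.
  CH2OCH2: C–O–C with sp³ carbons on both sides and no adjacent C=O → ether.
  CH(CH2OCH3): pendant –CH2OCH3: C–O–C linkage → ether.
  CH(OCOCH3): pendant –OC(=O)CH3: an acyloxy group → ester.
  CH(NH2): –NH2 on an sp³ carbon with no adjacent C=O → amine.
  CH(Br): halogen on an sp³ carbon → alkyl halide.
  CH2CONHCH2: –C(=O)–N– linkage → amide (the N is not an amine).
  CH2SH: –SH on an sp³ carbon → thiol.
Ether appears at: CH(OCH3), CH2OCH2, CH2OCH2, CH(CH2OCH3) → 4.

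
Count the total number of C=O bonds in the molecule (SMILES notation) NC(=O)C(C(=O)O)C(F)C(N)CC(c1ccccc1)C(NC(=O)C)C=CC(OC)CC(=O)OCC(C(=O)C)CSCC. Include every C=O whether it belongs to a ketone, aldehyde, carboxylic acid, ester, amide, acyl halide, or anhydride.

5

H2NCO: amide, 1 C=O (running total 1).
CH(COOH): carboxylic acid, 1 C=O (running total 2).
CH(NHCOCH3): amide, 1 C=O (running total 3).
CH2COOCH2: ester, 1 C=O (running total 4).
CH(COCH3): ketone, 1 C=O (running total 5).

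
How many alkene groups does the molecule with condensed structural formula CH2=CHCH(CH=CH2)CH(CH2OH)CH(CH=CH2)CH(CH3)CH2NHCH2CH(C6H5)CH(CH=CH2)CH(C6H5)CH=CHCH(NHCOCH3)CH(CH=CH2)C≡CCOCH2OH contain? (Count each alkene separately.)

6

Taking each segment in turn:
  CH2=CH: C=C double bond → alkene.
  CH(CH=CH2): pendant –CH=CH2: C=C double bond → alkene.
  CH(CH2OH): pendant –CH2OH on an sp³ backbone C → alcohol.
  CH(CH=CH2): pendant –CH=CH2: C=C double bond → alkene.
  CH2NHCH2: C–N–C with sp³ carbons and no adjacent C=O → amine (secondary).
  CH(C6H5): pendant –C6H5: benzene ring → arene.
  CH(CH=CH2): pendant –CH=CH2: C=C double bond → alkene.
  CH(C6H5): pendant –C6H5: benzene ring → arene.
  CH=CH: C=C double bond → alkene.
  CH(NHCOCH3): pendant –NHC(=O)CH3: N bonded to a carbonyl → amide (not amine).
  CH(CH=CH2): pendant –CH=CH2: C=C double bond → alkene.
  C≡C: C≡C triple bond → alkyne.
  CO: –C(=O)– with carbon on both sides → ketone.
  CH2OH: –OH on an sp³ carbon → alcohol.
Alkene appears at: CH2=CH, CH(CH=CH2), CH(CH=CH2), CH(CH=CH2), CH=CH, CH(CH=CH2) → 6.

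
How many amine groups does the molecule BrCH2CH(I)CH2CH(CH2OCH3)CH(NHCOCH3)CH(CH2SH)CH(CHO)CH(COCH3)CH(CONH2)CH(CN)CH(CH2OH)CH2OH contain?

Taking each segment in turn:
  BrCH2: halogen on an sp³ carbon → alkyl halide.
  CH(I): halogen on an sp³ carbon → alkyl halide.
  CH(CH2OCH3): pendant –CH2OCH3: C–O–C linkage → ether.
  CH(NHCOCH3): pendant –NHC(=O)CH3: N bonded to a carbonyl → amide (not amine).
  CH(CH2SH): pendant –CH2SH → thiol.
  CH(CHO): pendant –CHO: carbonyl C bonded to C and H → aldehyde.
  CH(COCH3): pendant –COCH3: carbonyl C bonded to two carbons → ketone.
  CH(CONH2): pendant –CONH2: carbonyl C bonded to C and N → amide.
  CH(CN): pendant –C≡N: nitrile.
  CH(CH2OH): pendant –CH2OH on an sp³ backbone C → alcohol.
  CH2OH: –OH on an sp³ carbon → alcohol.
No segment is a amine: CH(NHCOCH3) is amide, not amine; CH(CONH2) is amide, not amine; CH(CN) is nitrile, not amine. → 0.

0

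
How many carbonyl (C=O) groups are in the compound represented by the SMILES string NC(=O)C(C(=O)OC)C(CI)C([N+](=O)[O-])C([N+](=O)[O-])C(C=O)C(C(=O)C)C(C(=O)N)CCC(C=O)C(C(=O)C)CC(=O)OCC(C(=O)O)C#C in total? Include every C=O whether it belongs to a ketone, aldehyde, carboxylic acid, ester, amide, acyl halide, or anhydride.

9

H2NCO: amide, 1 C=O (running total 1).
CH(COOCH3): ester, 1 C=O (running total 2).
CH(CHO): aldehyde, 1 C=O (running total 3).
CH(COCH3): ketone, 1 C=O (running total 4).
CH(CONH2): amide, 1 C=O (running total 5).
CH(CHO): aldehyde, 1 C=O (running total 6).
CH(COCH3): ketone, 1 C=O (running total 7).
CH2COOCH2: ester, 1 C=O (running total 8).
CH(COOH): carboxylic acid, 1 C=O (running total 9).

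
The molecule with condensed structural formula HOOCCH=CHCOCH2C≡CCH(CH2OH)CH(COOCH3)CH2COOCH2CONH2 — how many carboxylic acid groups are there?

1

Reading the structure from left to right:
  HOOC: –COOH: carbonyl C bonded to –OH and C → carboxylic acid (the –OH is not a separate alcohol).
  CH=CH: C=C double bond → alkene.
  CO: –C(=O)– with carbon on both sides → ketone.
  C≡C: C≡C triple bond → alkyne.
  CH(CH2OH): pendant –CH2OH on an sp³ backbone C → alcohol.
  CH(COOCH3): pendant –COOCH3: carbonyl C bonded to C and –OCH3 → ester.
  CH2COOCH2: –C(=O)–O–C with C on the carbonyl side → ester.
  CONH2: –C(=O)NH2: carbonyl C bonded to C and to N → amide (the N is not a separate amine).
Carboxylic acid appears at: HOOC → 1.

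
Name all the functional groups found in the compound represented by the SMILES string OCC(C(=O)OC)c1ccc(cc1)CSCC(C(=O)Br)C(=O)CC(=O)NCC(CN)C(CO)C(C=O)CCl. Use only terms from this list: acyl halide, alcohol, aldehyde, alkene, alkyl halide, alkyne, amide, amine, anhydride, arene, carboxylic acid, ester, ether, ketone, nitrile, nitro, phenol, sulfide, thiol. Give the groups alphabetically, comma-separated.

acyl halide, alcohol, aldehyde, alkyl halide, amide, amine, arene, ester, ketone, sulfide

Taking each segment in turn:
  HOCH2: HO– on an sp³ carbon → alcohol.
  CH(COOCH3): pendant –COOCH3: carbonyl C bonded to C and –OCH3 → ester.
  C6H4: para-disubstituted benzene ring → arene.
  CH2SCH2: C–S–C linkage → sulfide (thioether).
  CH(COBr): pendant –C(=O)X: carbonyl C bonded to C and halogen → acyl halide.
  CO: –C(=O)– with carbon on both sides → ketone.
  CH2CONHCH2: –C(=O)–N– linkage → amide (the N is not an amine).
  CH(CH2NH2): pendant –CH2NH2: N on sp³ C, no adjacent C=O → amine.
  CH(CH2OH): pendant –CH2OH on an sp³ backbone C → alcohol.
  CH(CHO): pendant –CHO: carbonyl C bonded to C and H → aldehyde.
  CH2Cl: halogen on an sp³ carbon → alkyl halide.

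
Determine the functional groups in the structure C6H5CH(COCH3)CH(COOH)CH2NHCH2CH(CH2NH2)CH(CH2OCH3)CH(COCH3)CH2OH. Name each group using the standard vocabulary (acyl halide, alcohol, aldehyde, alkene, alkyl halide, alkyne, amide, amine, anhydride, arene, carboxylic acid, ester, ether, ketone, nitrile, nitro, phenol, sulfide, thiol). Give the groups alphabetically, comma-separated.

alcohol, amine, arene, carboxylic acid, ether, ketone

Reading the structure from left to right:
  C6H5: C6H5– phenyl ring → arene.
  CH(COCH3): pendant –COCH3: carbonyl C bonded to two carbons → ketone.
  CH(COOH): pendant –COOH: carbonyl C bonded to C and –OH → carboxylic acid.
  CH2NHCH2: C–N–C with sp³ carbons and no adjacent C=O → amine (secondary).
  CH(CH2NH2): pendant –CH2NH2: N on sp³ C, no adjacent C=O → amine.
  CH(CH2OCH3): pendant –CH2OCH3: C–O–C linkage → ether.
  CH(COCH3): pendant –COCH3: carbonyl C bonded to two carbons → ketone.
  CH2OH: –OH on an sp³ carbon → alcohol.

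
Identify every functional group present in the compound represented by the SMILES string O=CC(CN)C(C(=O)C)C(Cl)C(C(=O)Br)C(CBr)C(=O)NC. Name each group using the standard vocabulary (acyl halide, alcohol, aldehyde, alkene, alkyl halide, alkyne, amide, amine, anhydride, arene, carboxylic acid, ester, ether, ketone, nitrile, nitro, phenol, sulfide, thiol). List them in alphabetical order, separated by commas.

acyl halide, aldehyde, alkyl halide, amide, amine, ketone

Taking each segment in turn:
  OHC: terminal –CHO: carbonyl C bonded to H and C → aldehyde.
  CH(CH2NH2): pendant –CH2NH2: N on sp³ C, no adjacent C=O → amine.
  CH(COCH3): pendant –COCH3: carbonyl C bonded to two carbons → ketone.
  CH(Cl): halogen on an sp³ carbon → alkyl halide.
  CH(COBr): pendant –C(=O)X: carbonyl C bonded to C and halogen → acyl halide.
  CH(CH2Br): pendant –CH2X: halogen on sp³ carbon → alkyl halide.
  CONHCH3: –C(=O)NHCH3: carbonyl C bonded to C and to N → amide (the N is not an amine).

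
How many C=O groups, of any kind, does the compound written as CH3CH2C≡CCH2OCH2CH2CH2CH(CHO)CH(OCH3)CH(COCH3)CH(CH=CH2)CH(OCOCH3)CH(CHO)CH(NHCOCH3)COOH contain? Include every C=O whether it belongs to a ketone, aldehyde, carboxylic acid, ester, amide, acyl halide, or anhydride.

CH(CHO): aldehyde, 1 C=O (running total 1).
CH(COCH3): ketone, 1 C=O (running total 2).
CH(OCOCH3): ester, 1 C=O (running total 3).
CH(CHO): aldehyde, 1 C=O (running total 4).
CH(NHCOCH3): amide, 1 C=O (running total 5).
COOH: carboxylic acid, 1 C=O (running total 6).

6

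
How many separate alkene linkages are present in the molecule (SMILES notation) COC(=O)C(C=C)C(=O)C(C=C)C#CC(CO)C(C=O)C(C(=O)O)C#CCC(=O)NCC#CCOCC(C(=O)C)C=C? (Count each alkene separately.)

3

CH3O–C(=O)–: carbonyl C bonded to C and to –OCH3 → ester (not ketone + ether).
pendant –CH=CH2: C=C double bond → alkene.
–C(=O)– with carbon on both sides → ketone.
pendant –CH=CH2: C=C double bond → alkene.
C≡C triple bond → alkyne.
pendant –CH2OH on an sp³ backbone C → alcohol.
pendant –CHO: carbonyl C bonded to C and H → aldehyde.
pendant –COOH: carbonyl C bonded to C and –OH → carboxylic acid.
C≡C triple bond → alkyne.
–C(=O)–N– linkage → amide (the N is not an amine).
C≡C triple bond → alkyne.
C–O–C with sp³ carbons on both sides and no adjacent C=O → ether.
pendant –COCH3: carbonyl C bonded to two carbons → ketone.
C=C double bond → alkene.
Alkene appears at: CH(CH=CH2), CH(CH=CH2), CH=CH2 → 3.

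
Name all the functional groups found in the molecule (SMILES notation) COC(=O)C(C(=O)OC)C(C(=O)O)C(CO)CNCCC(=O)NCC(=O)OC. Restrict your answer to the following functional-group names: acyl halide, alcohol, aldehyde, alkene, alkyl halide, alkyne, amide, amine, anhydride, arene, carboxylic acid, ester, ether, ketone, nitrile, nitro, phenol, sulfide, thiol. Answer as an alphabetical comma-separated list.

Taking each segment in turn:
  CH3OOC: CH3O–C(=O)–: carbonyl C bonded to C and to –OCH3 → ester (not ketone + ether).
  CH(COOCH3): pendant –COOCH3: carbonyl C bonded to C and –OCH3 → ester.
  CH(COOH): pendant –COOH: carbonyl C bonded to C and –OH → carboxylic acid.
  CH(CH2OH): pendant –CH2OH on an sp³ backbone C → alcohol.
  CH2NHCH2: C–N–C with sp³ carbons and no adjacent C=O → amine (secondary).
  CH2CONHCH2: –C(=O)–N– linkage → amide (the N is not an amine).
  COOCH3: –C(=O)OCH3: carbonyl C bonded to C and to –OCH3 → ester (not ketone + ether).

alcohol, amide, amine, carboxylic acid, ester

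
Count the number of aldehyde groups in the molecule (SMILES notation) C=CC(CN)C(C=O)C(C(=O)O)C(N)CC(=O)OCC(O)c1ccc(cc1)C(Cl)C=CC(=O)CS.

C=C double bond → alkene.
pendant –CH2NH2: N on sp³ C, no adjacent C=O → amine.
pendant –CHO: carbonyl C bonded to C and H → aldehyde.
pendant –COOH: carbonyl C bonded to C and –OH → carboxylic acid.
–NH2 on an sp³ carbon with no adjacent C=O → amine.
–C(=O)–O–C with C on the carbonyl side → ester.
–OH on an sp³ carbon → alcohol (secondary).
para-disubstituted benzene ring → arene.
halogen on an sp³ carbon → alkyl halide.
C=C double bond → alkene.
–C(=O)– with carbon on both sides → ketone.
–SH on an sp³ carbon → thiol.
Aldehyde appears at: CH(CHO) → 1.

1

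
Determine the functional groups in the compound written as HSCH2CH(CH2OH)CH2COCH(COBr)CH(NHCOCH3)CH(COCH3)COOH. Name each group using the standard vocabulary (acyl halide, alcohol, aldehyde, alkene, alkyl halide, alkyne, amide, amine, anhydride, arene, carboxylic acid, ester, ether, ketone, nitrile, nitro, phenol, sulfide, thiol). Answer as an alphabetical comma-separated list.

acyl halide, alcohol, amide, carboxylic acid, ketone, thiol

Reading the structure from left to right:
  HSCH2: –SH on an sp³ carbon → thiol.
  CH(CH2OH): pendant –CH2OH on an sp³ backbone C → alcohol.
  CO: –C(=O)– with carbon on both sides → ketone.
  CH(COBr): pendant –C(=O)X: carbonyl C bonded to C and halogen → acyl halide.
  CH(NHCOCH3): pendant –NHC(=O)CH3: N bonded to a carbonyl → amide (not amine).
  CH(COCH3): pendant –COCH3: carbonyl C bonded to two carbons → ketone.
  COOH: –COOH: carbonyl C bonded to –OH and C → carboxylic acid (the –OH is not a separate alcohol).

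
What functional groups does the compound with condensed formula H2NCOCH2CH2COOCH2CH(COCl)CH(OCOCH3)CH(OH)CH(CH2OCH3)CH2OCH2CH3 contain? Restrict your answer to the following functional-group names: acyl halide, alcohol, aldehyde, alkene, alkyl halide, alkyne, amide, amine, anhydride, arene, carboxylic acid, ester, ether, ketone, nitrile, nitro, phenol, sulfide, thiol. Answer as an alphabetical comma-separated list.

acyl halide, alcohol, amide, ester, ether

Reading the structure from left to right:
  H2NCO: –C(=O)NH2: carbonyl C bonded to C and to N → amide (the N is not a separate amine).
  CH2COOCH2: –C(=O)–O–C with C on the carbonyl side → ester.
  CH(COCl): pendant –C(=O)X: carbonyl C bonded to C and halogen → acyl halide.
  CH(OCOCH3): pendant –OC(=O)CH3: an acyloxy group → ester.
  CH(OH): –OH on an sp³ carbon → alcohol (secondary).
  CH(CH2OCH3): pendant –CH2OCH3: C–O–C linkage → ether.
  CH2OCH2: C–O–C with sp³ carbons on both sides and no adjacent C=O → ether.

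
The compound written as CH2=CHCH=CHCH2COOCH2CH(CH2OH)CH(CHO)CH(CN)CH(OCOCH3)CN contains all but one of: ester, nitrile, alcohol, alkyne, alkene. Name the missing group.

alkyne

ester: present (CH2COOCH2 — –C(=O)–O–C with C on the carbonyl side → ester).
alkene: present (CH2=CH — C=C double bond → alkene).
nitrile: present (CH(CN) — pendant –C≡N: nitrile).
alcohol: present (CH(CH2OH) — pendant –CH2OH on an sp³ backbone C → alcohol).
alkyne: absent. In each of CH(CN) and CN, the triple bond is C≡N, not C≡C, so it is a nitrile.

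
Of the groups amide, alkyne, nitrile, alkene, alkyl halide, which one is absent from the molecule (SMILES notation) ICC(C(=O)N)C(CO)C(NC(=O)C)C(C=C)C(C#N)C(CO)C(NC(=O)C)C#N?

alkyne

amide: present (CH(CONH2) — pendant –CONH2: carbonyl C bonded to C and N → amide).
alkene: present (CH(CH=CH2) — pendant –CH=CH2: C=C double bond → alkene).
alkyl halide: present (ICH2 — halogen on an sp³ carbon → alkyl halide).
nitrile: present (CH(CN) — pendant –C≡N: nitrile).
alkyne: absent. In each of CH(CN) and CN, the triple bond is C≡N, not C≡C, so it is a nitrile.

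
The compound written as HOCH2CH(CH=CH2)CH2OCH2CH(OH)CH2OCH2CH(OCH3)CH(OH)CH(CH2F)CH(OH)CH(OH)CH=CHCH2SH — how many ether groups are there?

3

Taking each segment in turn:
  HOCH2: HO– on an sp³ carbon → alcohol.
  CH(CH=CH2): pendant –CH=CH2: C=C double bond → alkene.
  CH2OCH2: C–O–C with sp³ carbons on both sides and no adjacent C=O → ether.
  CH(OH): –OH on an sp³ carbon → alcohol (secondary).
  CH2OCH2: C–O–C with sp³ carbons on both sides and no adjacent C=O → ether.
  CH(OCH3): pendant –OCH3: C–O–C with sp³ C, no adjacent C=O → ether.
  CH(OH): –OH on an sp³ carbon → alcohol (secondary).
  CH(CH2F): pendant –CH2X: halogen on sp³ carbon → alkyl halide.
  CH(OH): –OH on an sp³ carbon → alcohol (secondary).
  CH(OH): –OH on an sp³ carbon → alcohol (secondary).
  CH=CH: C=C double bond → alkene.
  CH2SH: –SH on an sp³ carbon → thiol.
Ether appears at: CH2OCH2, CH2OCH2, CH(OCH3) → 3.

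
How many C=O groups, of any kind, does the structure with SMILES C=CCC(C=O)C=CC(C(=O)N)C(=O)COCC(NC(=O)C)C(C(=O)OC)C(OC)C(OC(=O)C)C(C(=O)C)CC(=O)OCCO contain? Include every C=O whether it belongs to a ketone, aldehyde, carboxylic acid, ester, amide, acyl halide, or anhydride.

CH(CHO): aldehyde, 1 C=O (running total 1).
CH(CONH2): amide, 1 C=O (running total 2).
CO: ketone, 1 C=O (running total 3).
CH(NHCOCH3): amide, 1 C=O (running total 4).
CH(COOCH3): ester, 1 C=O (running total 5).
CH(OCOCH3): ester, 1 C=O (running total 6).
CH(COCH3): ketone, 1 C=O (running total 7).
CH2COOCH2: ester, 1 C=O (running total 8).

8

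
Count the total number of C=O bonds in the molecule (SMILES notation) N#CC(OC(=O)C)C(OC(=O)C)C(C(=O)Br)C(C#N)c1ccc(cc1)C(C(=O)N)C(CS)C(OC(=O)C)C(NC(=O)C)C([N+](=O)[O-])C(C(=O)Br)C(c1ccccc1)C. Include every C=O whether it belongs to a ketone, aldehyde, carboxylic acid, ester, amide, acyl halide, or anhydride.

CH(OCOCH3): ester, 1 C=O (running total 1).
CH(OCOCH3): ester, 1 C=O (running total 2).
CH(COBr): acyl halide, 1 C=O (running total 3).
CH(CONH2): amide, 1 C=O (running total 4).
CH(OCOCH3): ester, 1 C=O (running total 5).
CH(NHCOCH3): amide, 1 C=O (running total 6).
CH(COBr): acyl halide, 1 C=O (running total 7).

7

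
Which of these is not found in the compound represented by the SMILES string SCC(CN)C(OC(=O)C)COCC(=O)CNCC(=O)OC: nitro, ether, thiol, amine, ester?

nitro

amine: present (CH(CH2NH2) — pendant –CH2NH2: N on sp³ C, no adjacent C=O → amine).
ester: present (CH(OCOCH3) — pendant –OC(=O)CH3: an acyloxy group → ester).
thiol: present (HSCH2 — –SH on an sp³ carbon → thiol).
ether: present (CH2OCH2 — C–O–C with sp³ carbons on both sides and no adjacent C=O → ether).
nitro: no segment matches this pattern.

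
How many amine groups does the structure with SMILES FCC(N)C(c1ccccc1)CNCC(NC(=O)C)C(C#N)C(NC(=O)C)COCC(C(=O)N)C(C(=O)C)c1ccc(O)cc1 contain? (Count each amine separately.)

2

halogen on an sp³ carbon → alkyl halide.
–NH2 on an sp³ carbon with no adjacent C=O → amine.
pendant –C6H5: benzene ring → arene.
C–N–C with sp³ carbons and no adjacent C=O → amine (secondary).
pendant –NHC(=O)CH3: N bonded to a carbonyl → amide (not amine).
pendant –C≡N: nitrile.
pendant –NHC(=O)CH3: N bonded to a carbonyl → amide (not amine).
C–O–C with sp³ carbons on both sides and no adjacent C=O → ether.
pendant –CONH2: carbonyl C bonded to C and N → amide.
pendant –COCH3: carbonyl C bonded to two carbons → ketone.
–OH attached directly to an aromatic ring → phenol (not alcohol); the ring itself is an arene.
Amine appears at: CH(NH2), CH2NHCH2 → 2.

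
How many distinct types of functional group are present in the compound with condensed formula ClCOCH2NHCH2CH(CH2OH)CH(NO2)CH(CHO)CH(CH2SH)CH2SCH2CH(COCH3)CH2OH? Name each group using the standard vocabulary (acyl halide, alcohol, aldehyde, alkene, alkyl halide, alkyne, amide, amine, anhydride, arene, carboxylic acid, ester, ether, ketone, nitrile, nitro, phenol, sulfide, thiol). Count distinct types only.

8

Working along the chain:
  ClCO: –C(=O)Cl: carbonyl C bonded to C and to a halogen → acyl halide (not alkyl halide).
  CH2NHCH2: C–N–C with sp³ carbons and no adjacent C=O → amine (secondary).
  CH(CH2OH): pendant –CH2OH on an sp³ backbone C → alcohol.
  CH(NO2): –NO2 on an sp³ carbon → nitro (the N=O is not a carbonyl).
  CH(CHO): pendant –CHO: carbonyl C bonded to C and H → aldehyde.
  CH(CH2SH): pendant –CH2SH → thiol.
  CH2SCH2: C–S–C linkage → sulfide (thioether).
  CH(COCH3): pendant –COCH3: carbonyl C bonded to two carbons → ketone.
  CH2OH: –OH on an sp³ carbon → alcohol.
Distinct types present: acyl halide, alcohol, aldehyde, amine, ketone, nitro, sulfide, thiol.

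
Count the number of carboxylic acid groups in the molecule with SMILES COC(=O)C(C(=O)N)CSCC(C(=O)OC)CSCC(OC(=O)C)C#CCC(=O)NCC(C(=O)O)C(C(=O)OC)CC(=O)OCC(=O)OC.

Reading the structure from left to right:
  CH3OOC: CH3O–C(=O)–: carbonyl C bonded to C and to –OCH3 → ester (not ketone + ether).
  CH(CONH2): pendant –CONH2: carbonyl C bonded to C and N → amide.
  CH2SCH2: C–S–C linkage → sulfide (thioether).
  CH(COOCH3): pendant –COOCH3: carbonyl C bonded to C and –OCH3 → ester.
  CH2SCH2: C–S–C linkage → sulfide (thioether).
  CH(OCOCH3): pendant –OC(=O)CH3: an acyloxy group → ester.
  C≡C: C≡C triple bond → alkyne.
  CH2CONHCH2: –C(=O)–N– linkage → amide (the N is not an amine).
  CH(COOH): pendant –COOH: carbonyl C bonded to C and –OH → carboxylic acid.
  CH(COOCH3): pendant –COOCH3: carbonyl C bonded to C and –OCH3 → ester.
  CH2COOCH2: –C(=O)–O–C with C on the carbonyl side → ester.
  COOCH3: –C(=O)OCH3: carbonyl C bonded to C and to –OCH3 → ester (not ketone + ether).
Carboxylic acid appears at: CH(COOH) → 1.

1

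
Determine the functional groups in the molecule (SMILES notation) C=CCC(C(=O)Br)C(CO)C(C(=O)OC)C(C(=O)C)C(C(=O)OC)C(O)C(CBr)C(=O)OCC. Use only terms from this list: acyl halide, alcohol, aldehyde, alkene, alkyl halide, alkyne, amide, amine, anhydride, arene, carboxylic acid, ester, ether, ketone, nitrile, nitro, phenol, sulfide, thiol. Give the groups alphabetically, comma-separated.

acyl halide, alcohol, alkene, alkyl halide, ester, ketone

Reading the structure from left to right:
  CH2=CH: C=C double bond → alkene.
  CH(COBr): pendant –C(=O)X: carbonyl C bonded to C and halogen → acyl halide.
  CH(CH2OH): pendant –CH2OH on an sp³ backbone C → alcohol.
  CH(COOCH3): pendant –COOCH3: carbonyl C bonded to C and –OCH3 → ester.
  CH(COCH3): pendant –COCH3: carbonyl C bonded to two carbons → ketone.
  CH(COOCH3): pendant –COOCH3: carbonyl C bonded to C and –OCH3 → ester.
  CH(OH): –OH on an sp³ carbon → alcohol (secondary).
  CH(CH2Br): pendant –CH2X: halogen on sp³ carbon → alkyl halide.
  COOCH2CH3: –C(=O)OCH2CH3: carbonyl C bonded to C and to –OEt → ester.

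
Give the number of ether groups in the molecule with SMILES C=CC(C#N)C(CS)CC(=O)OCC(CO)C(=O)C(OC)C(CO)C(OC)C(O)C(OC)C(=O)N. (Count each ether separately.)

3

Working along the chain:
  CH2=CH: C=C double bond → alkene.
  CH(CN): pendant –C≡N: nitrile.
  CH(CH2SH): pendant –CH2SH → thiol.
  CH2COOCH2: –C(=O)–O–C with C on the carbonyl side → ester.
  CH(CH2OH): pendant –CH2OH on an sp³ backbone C → alcohol.
  CO: –C(=O)– with carbon on both sides → ketone.
  CH(OCH3): pendant –OCH3: C–O–C with sp³ C, no adjacent C=O → ether.
  CH(CH2OH): pendant –CH2OH on an sp³ backbone C → alcohol.
  CH(OCH3): pendant –OCH3: C–O–C with sp³ C, no adjacent C=O → ether.
  CH(OH): –OH on an sp³ carbon → alcohol (secondary).
  CH(OCH3): pendant –OCH3: C–O–C with sp³ C, no adjacent C=O → ether.
  CONH2: –C(=O)NH2: carbonyl C bonded to C and to N → amide (the N is not a separate amine).
Ether appears at: CH(OCH3), CH(OCH3), CH(OCH3) → 3.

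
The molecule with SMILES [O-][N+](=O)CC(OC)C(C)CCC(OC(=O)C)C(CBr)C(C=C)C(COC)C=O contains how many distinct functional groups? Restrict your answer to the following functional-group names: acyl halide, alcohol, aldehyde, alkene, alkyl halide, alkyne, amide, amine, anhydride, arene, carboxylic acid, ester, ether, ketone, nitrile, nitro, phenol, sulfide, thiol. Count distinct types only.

6

–NO2 on carbon → nitro group.
pendant –OCH3: C–O–C with sp³ C, no adjacent C=O → ether.
pendant –OC(=O)CH3: an acyloxy group → ester.
pendant –CH2X: halogen on sp³ carbon → alkyl halide.
pendant –CH=CH2: C=C double bond → alkene.
pendant –CH2OCH3: C–O–C linkage → ether.
terminal –CHO: carbonyl C bonded to H and C → aldehyde.
Distinct types present: aldehyde, alkene, alkyl halide, ester, ether, nitro.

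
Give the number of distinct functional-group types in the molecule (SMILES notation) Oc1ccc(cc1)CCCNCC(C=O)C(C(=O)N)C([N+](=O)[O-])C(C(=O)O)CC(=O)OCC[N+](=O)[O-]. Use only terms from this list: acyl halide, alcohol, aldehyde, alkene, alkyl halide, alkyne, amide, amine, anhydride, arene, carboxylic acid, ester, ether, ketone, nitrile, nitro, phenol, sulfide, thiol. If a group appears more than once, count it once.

8

–OH attached directly to an aromatic ring → phenol (not alcohol); the ring itself is an arene.
C–N–C with sp³ carbons and no adjacent C=O → amine (secondary).
pendant –CHO: carbonyl C bonded to C and H → aldehyde.
pendant –CONH2: carbonyl C bonded to C and N → amide.
–NO2 on an sp³ carbon → nitro (the N=O is not a carbonyl).
pendant –COOH: carbonyl C bonded to C and –OH → carboxylic acid.
–C(=O)–O–C with C on the carbonyl side → ester.
–NO2 on carbon → nitro group.
Distinct types present: aldehyde, amide, amine, arene, carboxylic acid, ester, nitro, phenol.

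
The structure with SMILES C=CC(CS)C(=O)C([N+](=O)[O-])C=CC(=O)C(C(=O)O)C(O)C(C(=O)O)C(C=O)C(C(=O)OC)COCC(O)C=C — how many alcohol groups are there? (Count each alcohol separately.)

C=C double bond → alkene.
pendant –CH2SH → thiol.
–C(=O)– with carbon on both sides → ketone.
–NO2 on an sp³ carbon → nitro (the N=O is not a carbonyl).
C=C double bond → alkene.
–C(=O)– with carbon on both sides → ketone.
pendant –COOH: carbonyl C bonded to C and –OH → carboxylic acid.
–OH on an sp³ carbon → alcohol (secondary).
pendant –COOH: carbonyl C bonded to C and –OH → carboxylic acid.
pendant –CHO: carbonyl C bonded to C and H → aldehyde.
pendant –COOCH3: carbonyl C bonded to C and –OCH3 → ester.
C–O–C with sp³ carbons on both sides and no adjacent C=O → ether.
–OH on an sp³ carbon → alcohol (secondary).
C=C double bond → alkene.
Alcohol appears at: CH(OH), CH(OH) → 2.

2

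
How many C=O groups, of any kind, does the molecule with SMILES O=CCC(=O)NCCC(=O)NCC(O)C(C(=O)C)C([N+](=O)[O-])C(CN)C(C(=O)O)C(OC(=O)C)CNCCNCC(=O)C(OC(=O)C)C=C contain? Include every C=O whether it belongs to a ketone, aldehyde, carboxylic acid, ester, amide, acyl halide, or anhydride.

OHC: aldehyde, 1 C=O (running total 1).
CH2CONHCH2: amide, 1 C=O (running total 2).
CH2CONHCH2: amide, 1 C=O (running total 3).
CH(COCH3): ketone, 1 C=O (running total 4).
CH(COOH): carboxylic acid, 1 C=O (running total 5).
CH(OCOCH3): ester, 1 C=O (running total 6).
CO: ketone, 1 C=O (running total 7).
CH(OCOCH3): ester, 1 C=O (running total 8).

8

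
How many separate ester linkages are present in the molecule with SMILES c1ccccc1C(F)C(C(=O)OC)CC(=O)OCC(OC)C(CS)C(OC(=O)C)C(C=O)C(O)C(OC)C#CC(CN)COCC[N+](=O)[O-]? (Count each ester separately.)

3

Reading the structure from left to right:
  C6H5: C6H5– phenyl ring → arene.
  CH(F): halogen on an sp³ carbon → alkyl halide.
  CH(COOCH3): pendant –COOCH3: carbonyl C bonded to C and –OCH3 → ester.
  CH2COOCH2: –C(=O)–O–C with C on the carbonyl side → ester.
  CH(OCH3): pendant –OCH3: C–O–C with sp³ C, no adjacent C=O → ether.
  CH(CH2SH): pendant –CH2SH → thiol.
  CH(OCOCH3): pendant –OC(=O)CH3: an acyloxy group → ester.
  CH(CHO): pendant –CHO: carbonyl C bonded to C and H → aldehyde.
  CH(OH): –OH on an sp³ carbon → alcohol (secondary).
  CH(OCH3): pendant –OCH3: C–O–C with sp³ C, no adjacent C=O → ether.
  C≡C: C≡C triple bond → alkyne.
  CH(CH2NH2): pendant –CH2NH2: N on sp³ C, no adjacent C=O → amine.
  CH2OCH2: C–O–C with sp³ carbons on both sides and no adjacent C=O → ether.
  CH2NO2: –NO2 on carbon → nitro group.
Ester appears at: CH(COOCH3), CH2COOCH2, CH(OCOCH3) → 3.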